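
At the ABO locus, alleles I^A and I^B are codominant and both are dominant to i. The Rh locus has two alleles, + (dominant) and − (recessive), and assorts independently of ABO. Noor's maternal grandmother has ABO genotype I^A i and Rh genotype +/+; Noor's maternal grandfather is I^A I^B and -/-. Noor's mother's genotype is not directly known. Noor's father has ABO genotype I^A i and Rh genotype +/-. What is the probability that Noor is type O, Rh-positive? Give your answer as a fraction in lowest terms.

Noor's mother's ABO genotype from I^A i × I^A I^B: 1/4 I^A I^A, 1/4 I^A I^B, 1/4 I^A i, 1/4 I^B i.
Crossing each possibility with the father I^A i and summing P(type O): 1/4·0 + 1/4·0 + 1/4·1/4 + 1/4·1/4 = 1/8.
Similarly for Rh via the mother's Rh distribution: P(Rh+) = 3/4.
Independent loci: 1/8 × 3/4 = 3/32.

3/32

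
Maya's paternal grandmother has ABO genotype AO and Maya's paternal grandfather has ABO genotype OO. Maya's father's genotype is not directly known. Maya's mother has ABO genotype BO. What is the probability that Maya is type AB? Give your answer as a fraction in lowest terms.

Maya's father's ABO genotype from AO × OO: 1/2 AO, 1/2 OO.
Crossing each possibility with the mother BO and summing P(type AB): 1/2·1/4 + 1/2·0 = 1/8.

1/8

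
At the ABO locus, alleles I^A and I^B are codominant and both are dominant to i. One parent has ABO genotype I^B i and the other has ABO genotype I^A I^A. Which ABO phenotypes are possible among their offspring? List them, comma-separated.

A, AB

Gametes from I^B i × I^A I^A give offspring ABO genotypes I^A I^B, I^A i, i.e. phenotypes A, AB.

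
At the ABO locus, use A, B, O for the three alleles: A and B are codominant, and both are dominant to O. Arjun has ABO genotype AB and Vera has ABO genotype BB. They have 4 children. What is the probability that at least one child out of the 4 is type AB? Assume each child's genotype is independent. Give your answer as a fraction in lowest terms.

ABO cross AB × BB → 1/2 B, 1/2 AB.
So P(type AB) = 1/2 per child.
P(none) = (1/2)^4 = 1/16; P(at least one) = 1 − 1/16 = 15/16.

15/16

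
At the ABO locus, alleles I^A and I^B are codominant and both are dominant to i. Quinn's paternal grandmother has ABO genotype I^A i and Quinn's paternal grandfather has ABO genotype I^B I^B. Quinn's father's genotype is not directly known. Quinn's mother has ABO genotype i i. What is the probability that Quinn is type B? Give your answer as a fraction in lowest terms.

1/2

Quinn's father's ABO genotype from I^A i × I^B I^B: 1/2 I^A I^B, 1/2 I^B i.
Crossing each possibility with the mother i i and summing P(type B): 1/2·1/2 + 1/2·1/2 = 1/2.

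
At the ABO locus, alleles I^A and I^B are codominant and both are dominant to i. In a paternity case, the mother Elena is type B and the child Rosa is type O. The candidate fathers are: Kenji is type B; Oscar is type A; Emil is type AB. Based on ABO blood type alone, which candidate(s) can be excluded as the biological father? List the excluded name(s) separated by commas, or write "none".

A candidate is excluded only if no genotype consistent with his phenotype could produce a type O child with a type B mother.
Emil (type AB): no genotype consistent with that phenotype can produce a type-O child with a type-B mother.

Emil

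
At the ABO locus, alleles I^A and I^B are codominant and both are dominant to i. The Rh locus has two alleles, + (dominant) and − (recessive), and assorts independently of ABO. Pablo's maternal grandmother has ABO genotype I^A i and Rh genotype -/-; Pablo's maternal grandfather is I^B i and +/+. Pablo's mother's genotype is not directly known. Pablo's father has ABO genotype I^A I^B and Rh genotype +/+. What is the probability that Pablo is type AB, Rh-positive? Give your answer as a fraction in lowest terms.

1/4

Pablo's mother's ABO genotype from I^A i × I^B i: 1/4 I^A I^B, 1/4 I^A i, 1/4 I^B i, 1/4 i i.
Crossing each possibility with the father I^A I^B and summing P(type AB): 1/4·1/2 + 1/4·1/4 + 1/4·1/4 + 1/4·0 = 1/4.
Similarly for Rh via the mother's Rh distribution: P(Rh+) = 1.
Independent loci: 1/4 × 1 = 1/4.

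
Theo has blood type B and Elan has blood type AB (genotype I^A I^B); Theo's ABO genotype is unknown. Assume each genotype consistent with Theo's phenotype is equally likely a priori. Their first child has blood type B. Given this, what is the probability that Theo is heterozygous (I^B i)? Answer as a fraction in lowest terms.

1/2

Possible genotypes: Theo ∈ {I^B I^B, I^B i}; Elan ∈ {I^A I^B}.
Weight each parental genotype pair by prior × P(type-B child):
  I^B I^B × I^A I^B: posterior weight 1/2.
  I^B i × I^A I^B: posterior weight 1/2.
Sum the posterior weight over pairs where Theo is I^B i: 1/2.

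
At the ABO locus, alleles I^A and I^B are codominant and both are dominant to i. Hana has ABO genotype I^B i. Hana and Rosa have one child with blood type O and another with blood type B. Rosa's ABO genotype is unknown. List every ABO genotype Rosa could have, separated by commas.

For each candidate genotype of Rosa, check whether crossing it with I^B i can produce every observed child phenotype.
  I^A I^A → possible child types {A, AB} ✗
  I^A I^B → possible child types {A, B, AB} ✗
  I^A i → possible child types {O, A, B, AB} ✓
  I^B I^B → possible child types {B} ✗
  I^B i → possible child types {O, B} ✓
  i i → possible child types {O, B} ✓

I^A i, I^B i, i i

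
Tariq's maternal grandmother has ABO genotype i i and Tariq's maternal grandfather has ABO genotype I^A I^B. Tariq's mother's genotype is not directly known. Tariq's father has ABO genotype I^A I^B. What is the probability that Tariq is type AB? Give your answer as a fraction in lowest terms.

1/4

Tariq's mother's ABO genotype from i i × I^A I^B: 1/2 I^A i, 1/2 I^B i.
Crossing each possibility with the father I^A I^B and summing P(type AB): 1/2·1/4 + 1/2·1/4 = 1/4.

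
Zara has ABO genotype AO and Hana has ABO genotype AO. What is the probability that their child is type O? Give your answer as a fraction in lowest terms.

1/4

ABO cross AO × AO → offspring phenotypes: 1/4 O, 3/4 A.
So P(type O) = 1/4.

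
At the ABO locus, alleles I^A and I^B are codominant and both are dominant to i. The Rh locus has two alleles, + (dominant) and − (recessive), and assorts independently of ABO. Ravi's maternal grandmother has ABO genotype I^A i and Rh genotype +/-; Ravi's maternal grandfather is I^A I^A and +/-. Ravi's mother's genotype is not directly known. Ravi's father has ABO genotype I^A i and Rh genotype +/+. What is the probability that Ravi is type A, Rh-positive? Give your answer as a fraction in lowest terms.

Ravi's mother's ABO genotype from I^A i × I^A I^A: 1/2 I^A I^A, 1/2 I^A i.
Crossing each possibility with the father I^A i and summing P(type A): 1/2·1 + 1/2·3/4 = 7/8.
Similarly for Rh via the mother's Rh distribution: P(Rh+) = 1.
Independent loci: 7/8 × 1 = 7/8.

7/8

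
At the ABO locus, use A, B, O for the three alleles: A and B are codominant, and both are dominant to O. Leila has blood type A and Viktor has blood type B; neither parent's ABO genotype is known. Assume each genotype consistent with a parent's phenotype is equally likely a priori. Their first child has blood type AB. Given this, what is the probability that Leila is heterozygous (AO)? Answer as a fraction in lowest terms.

1/3

Possible genotypes: Leila ∈ {AA, AO}; Viktor ∈ {BB, BO}.
Weight each parental genotype pair by prior × P(type-AB child):
  AA × BB: posterior weight 4/9.
  AA × BO: posterior weight 2/9.
  AO × BB: posterior weight 2/9.
  AO × BO: posterior weight 1/9.
Sum the posterior weight over pairs where Leila is AO: 1/3.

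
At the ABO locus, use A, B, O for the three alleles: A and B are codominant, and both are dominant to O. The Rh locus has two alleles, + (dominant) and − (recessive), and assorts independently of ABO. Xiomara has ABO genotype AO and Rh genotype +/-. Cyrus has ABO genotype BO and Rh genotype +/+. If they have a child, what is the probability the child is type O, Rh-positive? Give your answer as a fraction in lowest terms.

1/4

ABO cross AO × BO → offspring phenotypes: 1/4 O, 1/4 A, 1/4 B, 1/4 AB.
Rh cross +/- × +/+ → 1 Rh+.
Independent loci: P(type O, Rh-positive) = 1/4 × 1 = 1/4.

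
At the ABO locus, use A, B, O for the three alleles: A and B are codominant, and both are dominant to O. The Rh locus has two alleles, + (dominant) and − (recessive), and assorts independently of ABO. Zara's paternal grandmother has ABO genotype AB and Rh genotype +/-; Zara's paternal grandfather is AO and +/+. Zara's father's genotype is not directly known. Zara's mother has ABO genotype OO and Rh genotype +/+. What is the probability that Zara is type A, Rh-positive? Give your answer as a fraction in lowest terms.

1/2

Zara's father's ABO genotype from AB × AO: 1/4 AA, 1/4 AB, 1/4 AO, 1/4 BO.
Crossing each possibility with the mother OO and summing P(type A): 1/4·1 + 1/4·1/2 + 1/4·1/2 + 1/4·0 = 1/2.
Similarly for Rh via the father's Rh distribution: P(Rh+) = 1.
Independent loci: 1/2 × 1 = 1/2.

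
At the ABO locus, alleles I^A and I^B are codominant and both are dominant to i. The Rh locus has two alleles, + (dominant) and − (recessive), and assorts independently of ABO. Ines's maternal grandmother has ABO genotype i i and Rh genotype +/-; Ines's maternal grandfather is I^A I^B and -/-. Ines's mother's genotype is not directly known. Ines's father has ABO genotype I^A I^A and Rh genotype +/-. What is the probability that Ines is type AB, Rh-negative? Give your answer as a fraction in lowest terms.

Ines's mother's ABO genotype from i i × I^A I^B: 1/2 I^A i, 1/2 I^B i.
Crossing each possibility with the father I^A I^A and summing P(type AB): 1/2·0 + 1/2·1/2 = 1/4.
Similarly for Rh via the mother's Rh distribution: P(Rh-) = 3/8.
Independent loci: 1/4 × 3/8 = 3/32.

3/32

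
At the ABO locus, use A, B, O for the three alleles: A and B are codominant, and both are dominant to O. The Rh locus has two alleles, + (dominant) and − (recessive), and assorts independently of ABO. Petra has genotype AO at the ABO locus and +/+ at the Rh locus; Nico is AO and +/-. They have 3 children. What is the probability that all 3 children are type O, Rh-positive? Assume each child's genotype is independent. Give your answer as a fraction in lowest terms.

ABO cross AO × AO → 1/4 O, 3/4 A.
Rh cross +/+ × +/- → 1 Rh+; so P(type O, Rh-positive) = 1/4 × 1 = 1/4 per child.
All 3 independent: (1/4)^3 = 1/64.

1/64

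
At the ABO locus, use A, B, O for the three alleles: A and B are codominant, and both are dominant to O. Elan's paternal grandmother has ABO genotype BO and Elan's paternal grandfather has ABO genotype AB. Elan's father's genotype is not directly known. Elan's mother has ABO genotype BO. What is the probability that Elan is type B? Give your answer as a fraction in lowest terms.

Elan's father's ABO genotype from BO × AB: 1/4 AB, 1/4 AO, 1/4 BB, 1/4 BO.
Crossing each possibility with the mother BO and summing P(type B): 1/4·1/2 + 1/4·1/4 + 1/4·1 + 1/4·3/4 = 5/8.

5/8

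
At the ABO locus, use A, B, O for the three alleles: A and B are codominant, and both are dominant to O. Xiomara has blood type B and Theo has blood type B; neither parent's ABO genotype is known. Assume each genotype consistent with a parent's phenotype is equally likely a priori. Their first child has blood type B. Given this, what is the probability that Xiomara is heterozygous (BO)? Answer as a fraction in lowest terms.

7/15

Possible genotypes: Xiomara ∈ {BB, BO}; Theo ∈ {BB, BO}.
Weight each parental genotype pair by prior × P(type-B child):
  BB × BB: posterior weight 4/15.
  BB × BO: posterior weight 4/15.
  BO × BB: posterior weight 4/15.
  BO × BO: posterior weight 1/5.
Sum the posterior weight over pairs where Xiomara is BO: 7/15.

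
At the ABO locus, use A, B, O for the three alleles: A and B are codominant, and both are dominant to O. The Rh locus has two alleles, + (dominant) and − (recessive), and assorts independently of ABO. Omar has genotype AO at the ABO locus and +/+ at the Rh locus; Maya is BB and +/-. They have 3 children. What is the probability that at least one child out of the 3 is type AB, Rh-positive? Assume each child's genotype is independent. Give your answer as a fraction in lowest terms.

ABO cross AO × BB → 1/2 B, 1/2 AB.
Rh cross +/+ × +/- → 1 Rh+; so P(type AB, Rh-positive) = 1/2 × 1 = 1/2 per child.
P(none) = (1/2)^3 = 1/8; P(at least one) = 1 − 1/8 = 7/8.

7/8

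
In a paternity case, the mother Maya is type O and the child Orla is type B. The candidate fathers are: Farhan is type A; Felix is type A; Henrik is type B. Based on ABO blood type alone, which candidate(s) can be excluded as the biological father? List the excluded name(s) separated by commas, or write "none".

Farhan, Felix

A candidate is excluded only if no genotype consistent with his phenotype could produce a type B child with a type O mother.
Farhan (type A): no genotype consistent with that phenotype can produce a type-B child with a type-O mother.
Felix (type A): no genotype consistent with that phenotype can produce a type-B child with a type-O mother.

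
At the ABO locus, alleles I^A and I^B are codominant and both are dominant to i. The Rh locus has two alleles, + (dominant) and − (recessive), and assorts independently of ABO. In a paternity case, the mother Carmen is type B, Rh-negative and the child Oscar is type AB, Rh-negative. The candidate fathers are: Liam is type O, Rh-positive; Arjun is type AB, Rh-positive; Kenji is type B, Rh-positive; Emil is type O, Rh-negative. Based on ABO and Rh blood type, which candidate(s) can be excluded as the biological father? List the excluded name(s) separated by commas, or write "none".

A candidate is excluded only if no genotype consistent with his phenotype could produce a type AB, Rh-negative child with a type B, Rh-negative mother.
Liam (type O, Rh+): no genotype consistent with that phenotype can produce a type-AB Rh- child with a type-B mother.
Kenji (type B, Rh+): no genotype consistent with that phenotype can produce a type-AB Rh- child with a type-B mother.
Emil (type O, Rh-): no genotype consistent with that phenotype can produce a type-AB Rh- child with a type-B mother.

Liam, Kenji, Emil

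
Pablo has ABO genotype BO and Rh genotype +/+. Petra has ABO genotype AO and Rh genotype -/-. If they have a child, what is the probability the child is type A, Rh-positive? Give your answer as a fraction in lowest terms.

ABO cross BO × AO → offspring phenotypes: 1/4 O, 1/4 A, 1/4 B, 1/4 AB.
Rh cross +/+ × -/- → 1 Rh+.
Independent loci: P(type A, Rh-positive) = 1/4 × 1 = 1/4.

1/4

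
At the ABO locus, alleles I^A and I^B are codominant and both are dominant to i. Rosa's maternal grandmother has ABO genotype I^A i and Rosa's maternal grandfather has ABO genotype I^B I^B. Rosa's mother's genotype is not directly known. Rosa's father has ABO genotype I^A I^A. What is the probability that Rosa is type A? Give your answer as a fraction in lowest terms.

1/2

Rosa's mother's ABO genotype from I^A i × I^B I^B: 1/2 I^A I^B, 1/2 I^B i.
Crossing each possibility with the father I^A I^A and summing P(type A): 1/2·1/2 + 1/2·1/2 = 1/2.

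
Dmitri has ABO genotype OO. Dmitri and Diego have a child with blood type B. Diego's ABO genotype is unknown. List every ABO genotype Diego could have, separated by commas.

AB, BB, BO

For each candidate genotype of Diego, check whether crossing it with OO can produce every observed child phenotype.
  AA → possible child types {A} ✗
  AB → possible child types {A, B} ✓
  AO → possible child types {O, A} ✗
  BB → possible child types {B} ✓
  BO → possible child types {O, B} ✓
  OO → possible child types {O} ✗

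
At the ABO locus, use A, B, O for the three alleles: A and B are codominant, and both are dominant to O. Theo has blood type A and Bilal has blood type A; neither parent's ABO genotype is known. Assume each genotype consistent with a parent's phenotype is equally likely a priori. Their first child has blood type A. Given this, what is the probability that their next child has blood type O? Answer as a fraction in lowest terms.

Possible genotypes: Theo ∈ {AA, AO}; Bilal ∈ {AA, AO}.
Weight each parental genotype pair by prior × P(type-A child):
  AA × AA: posterior weight 4/15; P(next child type O) = 0.
  AA × AO: posterior weight 4/15; P(next child type O) = 0.
  AO × AA: posterior weight 4/15; P(next child type O) = 0.
  AO × AO: posterior weight 1/5; P(next child type O) = 1/4.
Weighted sum = 1/20.

1/20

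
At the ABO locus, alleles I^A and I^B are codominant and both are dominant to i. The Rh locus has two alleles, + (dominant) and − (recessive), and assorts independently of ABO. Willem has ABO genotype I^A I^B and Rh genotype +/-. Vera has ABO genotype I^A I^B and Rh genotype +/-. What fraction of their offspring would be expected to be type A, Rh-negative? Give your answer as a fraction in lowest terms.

1/16

ABO cross I^A I^B × I^A I^B → offspring phenotypes: 1/4 A, 1/4 B, 1/2 AB.
Rh cross +/- × +/- → 3/4 Rh+, 1/4 Rh-.
Independent loci: P(type A, Rh-negative) = 1/4 × 1/4 = 1/16.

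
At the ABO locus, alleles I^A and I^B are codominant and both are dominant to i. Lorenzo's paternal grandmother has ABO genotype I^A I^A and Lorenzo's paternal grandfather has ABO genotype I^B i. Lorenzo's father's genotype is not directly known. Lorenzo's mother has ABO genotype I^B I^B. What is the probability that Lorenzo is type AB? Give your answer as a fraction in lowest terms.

Lorenzo's father's ABO genotype from I^A I^A × I^B i: 1/2 I^A I^B, 1/2 I^A i.
Crossing each possibility with the mother I^B I^B and summing P(type AB): 1/2·1/2 + 1/2·1/2 = 1/2.

1/2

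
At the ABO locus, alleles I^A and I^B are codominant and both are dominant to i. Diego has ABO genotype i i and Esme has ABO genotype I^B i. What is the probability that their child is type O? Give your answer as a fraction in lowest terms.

1/2

ABO cross i i × I^B i → offspring phenotypes: 1/2 O, 1/2 B.
So P(type O) = 1/2.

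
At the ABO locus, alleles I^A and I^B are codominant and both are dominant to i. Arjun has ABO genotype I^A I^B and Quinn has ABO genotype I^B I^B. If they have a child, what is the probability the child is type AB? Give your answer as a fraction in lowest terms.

ABO cross I^A I^B × I^B I^B → offspring phenotypes: 1/2 B, 1/2 AB.
So P(type AB) = 1/2.

1/2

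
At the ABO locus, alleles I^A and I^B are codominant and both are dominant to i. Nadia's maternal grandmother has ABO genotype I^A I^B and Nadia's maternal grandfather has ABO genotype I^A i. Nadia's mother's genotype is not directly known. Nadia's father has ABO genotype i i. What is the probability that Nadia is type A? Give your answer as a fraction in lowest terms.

1/2

Nadia's mother's ABO genotype from I^A I^B × I^A i: 1/4 I^A I^A, 1/4 I^A I^B, 1/4 I^A i, 1/4 I^B i.
Crossing each possibility with the father i i and summing P(type A): 1/4·1 + 1/4·1/2 + 1/4·1/2 + 1/4·0 = 1/2.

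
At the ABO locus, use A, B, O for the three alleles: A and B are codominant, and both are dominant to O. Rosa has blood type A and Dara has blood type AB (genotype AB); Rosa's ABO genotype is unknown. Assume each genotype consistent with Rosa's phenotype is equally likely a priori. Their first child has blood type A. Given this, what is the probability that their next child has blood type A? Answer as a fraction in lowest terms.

1/2

Possible genotypes: Rosa ∈ {AA, AO}; Dara ∈ {AB}.
Weight each parental genotype pair by prior × P(type-A child):
  AA × AB: posterior weight 1/2; P(next child type A) = 1/2.
  AO × AB: posterior weight 1/2; P(next child type A) = 1/2.
Weighted sum = 1/2.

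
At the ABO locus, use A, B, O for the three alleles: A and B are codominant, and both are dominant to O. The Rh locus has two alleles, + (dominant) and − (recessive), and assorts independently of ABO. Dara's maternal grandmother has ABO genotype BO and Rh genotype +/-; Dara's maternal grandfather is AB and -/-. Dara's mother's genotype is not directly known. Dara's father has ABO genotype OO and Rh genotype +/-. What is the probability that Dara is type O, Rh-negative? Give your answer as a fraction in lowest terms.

Dara's mother's ABO genotype from BO × AB: 1/4 AB, 1/4 AO, 1/4 BB, 1/4 BO.
Crossing each possibility with the father OO and summing P(type O): 1/4·0 + 1/4·1/2 + 1/4·0 + 1/4·1/2 = 1/4.
Similarly for Rh via the mother's Rh distribution: P(Rh-) = 3/8.
Independent loci: 1/4 × 3/8 = 3/32.

3/32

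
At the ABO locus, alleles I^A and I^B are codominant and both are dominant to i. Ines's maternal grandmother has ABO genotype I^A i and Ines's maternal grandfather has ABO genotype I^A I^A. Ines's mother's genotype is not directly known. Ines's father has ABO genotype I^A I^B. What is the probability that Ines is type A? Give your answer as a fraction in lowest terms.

1/2

Ines's mother's ABO genotype from I^A i × I^A I^A: 1/2 I^A I^A, 1/2 I^A i.
Crossing each possibility with the father I^A I^B and summing P(type A): 1/2·1/2 + 1/2·1/2 = 1/2.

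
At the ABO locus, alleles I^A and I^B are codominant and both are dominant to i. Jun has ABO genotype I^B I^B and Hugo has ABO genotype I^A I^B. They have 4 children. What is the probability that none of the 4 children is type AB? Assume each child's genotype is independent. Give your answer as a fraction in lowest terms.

ABO cross I^B I^B × I^A I^B → 1/2 B, 1/2 AB.
So P(type AB) = 1/2 per child.
P(not type AB) = 1/2 for one child; (1/2)^4 = 1/16.

1/16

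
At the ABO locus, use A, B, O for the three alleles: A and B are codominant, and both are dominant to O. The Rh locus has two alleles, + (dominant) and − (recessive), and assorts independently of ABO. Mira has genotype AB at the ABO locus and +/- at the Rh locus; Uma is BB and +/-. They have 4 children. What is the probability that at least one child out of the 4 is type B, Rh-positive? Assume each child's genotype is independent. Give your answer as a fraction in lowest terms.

ABO cross AB × BB → 1/2 B, 1/2 AB.
Rh cross +/- × +/- → 3/4 Rh+, 1/4 Rh-; so P(type B, Rh-positive) = 1/2 × 3/4 = 3/8 per child.
P(none) = (5/8)^4 = 625/4096; P(at least one) = 1 − 625/4096 = 3471/4096.

3471/4096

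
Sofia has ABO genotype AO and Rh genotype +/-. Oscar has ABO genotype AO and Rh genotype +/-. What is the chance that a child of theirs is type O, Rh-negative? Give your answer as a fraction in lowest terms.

1/16

ABO cross AO × AO → offspring phenotypes: 1/4 O, 3/4 A.
Rh cross +/- × +/- → 3/4 Rh+, 1/4 Rh-.
Independent loci: P(type O, Rh-negative) = 1/4 × 1/4 = 1/16.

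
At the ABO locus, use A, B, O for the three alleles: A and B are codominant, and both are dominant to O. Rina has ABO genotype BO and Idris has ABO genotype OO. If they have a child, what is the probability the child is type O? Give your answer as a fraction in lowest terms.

1/2

ABO cross BO × OO → offspring phenotypes: 1/2 O, 1/2 B.
So P(type O) = 1/2.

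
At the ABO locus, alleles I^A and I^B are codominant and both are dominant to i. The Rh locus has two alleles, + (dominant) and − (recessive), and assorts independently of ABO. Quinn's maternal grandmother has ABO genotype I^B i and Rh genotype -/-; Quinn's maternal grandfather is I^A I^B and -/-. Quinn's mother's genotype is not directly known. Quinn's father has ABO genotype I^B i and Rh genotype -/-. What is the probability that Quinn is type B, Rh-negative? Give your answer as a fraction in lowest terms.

5/8

Quinn's mother's ABO genotype from I^B i × I^A I^B: 1/4 I^A I^B, 1/4 I^A i, 1/4 I^B I^B, 1/4 I^B i.
Crossing each possibility with the father I^B i and summing P(type B): 1/4·1/2 + 1/4·1/4 + 1/4·1 + 1/4·3/4 = 5/8.
Similarly for Rh via the mother's Rh distribution: P(Rh-) = 1.
Independent loci: 5/8 × 1 = 5/8.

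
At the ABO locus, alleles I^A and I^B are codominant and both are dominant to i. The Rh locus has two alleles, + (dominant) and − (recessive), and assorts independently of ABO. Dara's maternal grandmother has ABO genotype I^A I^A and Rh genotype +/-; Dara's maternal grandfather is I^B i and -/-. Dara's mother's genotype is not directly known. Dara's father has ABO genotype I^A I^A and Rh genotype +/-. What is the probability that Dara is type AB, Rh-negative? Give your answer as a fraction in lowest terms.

Dara's mother's ABO genotype from I^A I^A × I^B i: 1/2 I^A I^B, 1/2 I^A i.
Crossing each possibility with the father I^A I^A and summing P(type AB): 1/2·1/2 + 1/2·0 = 1/4.
Similarly for Rh via the mother's Rh distribution: P(Rh-) = 3/8.
Independent loci: 1/4 × 3/8 = 3/32.

3/32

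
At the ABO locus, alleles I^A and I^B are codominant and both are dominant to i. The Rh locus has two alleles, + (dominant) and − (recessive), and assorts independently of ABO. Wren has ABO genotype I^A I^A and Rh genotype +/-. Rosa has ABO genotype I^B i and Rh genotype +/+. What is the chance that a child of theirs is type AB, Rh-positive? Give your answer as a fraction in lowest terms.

1/2

ABO cross I^A I^A × I^B i → offspring phenotypes: 1/2 A, 1/2 AB.
Rh cross +/- × +/+ → 1 Rh+.
Independent loci: P(type AB, Rh-positive) = 1/2 × 1 = 1/2.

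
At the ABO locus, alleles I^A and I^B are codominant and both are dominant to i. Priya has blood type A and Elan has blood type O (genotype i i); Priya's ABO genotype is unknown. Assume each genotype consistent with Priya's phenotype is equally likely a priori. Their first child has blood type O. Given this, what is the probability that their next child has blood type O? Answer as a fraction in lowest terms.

1/2

Possible genotypes: Priya ∈ {I^A I^A, I^A i}; Elan ∈ {i i}.
Weight each parental genotype pair by prior × P(type-O child):
  I^A i × i i: posterior weight 1; P(next child type O) = 1/2.
Weighted sum = 1/2.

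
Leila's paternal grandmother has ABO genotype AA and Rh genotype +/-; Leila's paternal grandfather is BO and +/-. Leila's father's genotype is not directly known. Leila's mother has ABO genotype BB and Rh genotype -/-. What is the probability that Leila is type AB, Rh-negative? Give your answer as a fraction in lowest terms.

1/4

Leila's father's ABO genotype from AA × BO: 1/2 AB, 1/2 AO.
Crossing each possibility with the mother BB and summing P(type AB): 1/2·1/2 + 1/2·1/2 = 1/2.
Similarly for Rh via the father's Rh distribution: P(Rh-) = 1/2.
Independent loci: 1/2 × 1/2 = 1/4.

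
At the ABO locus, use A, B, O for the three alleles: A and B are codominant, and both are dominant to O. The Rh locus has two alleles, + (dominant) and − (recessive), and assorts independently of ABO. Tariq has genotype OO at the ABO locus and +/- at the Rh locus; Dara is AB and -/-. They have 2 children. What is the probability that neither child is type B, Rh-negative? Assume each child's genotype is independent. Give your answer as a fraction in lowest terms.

9/16

ABO cross OO × AB → 1/2 A, 1/2 B.
Rh cross +/- × -/- → 1/2 Rh+, 1/2 Rh-; so P(type B, Rh-negative) = 1/2 × 1/2 = 1/4 per child.
P(not type B, Rh-negative) = 3/4 for one child; (3/4)^2 = 9/16.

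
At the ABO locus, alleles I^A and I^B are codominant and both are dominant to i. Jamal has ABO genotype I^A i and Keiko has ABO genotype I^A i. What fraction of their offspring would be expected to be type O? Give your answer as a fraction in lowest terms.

ABO cross I^A i × I^A i → offspring phenotypes: 1/4 O, 3/4 A.
So P(type O) = 1/4.

1/4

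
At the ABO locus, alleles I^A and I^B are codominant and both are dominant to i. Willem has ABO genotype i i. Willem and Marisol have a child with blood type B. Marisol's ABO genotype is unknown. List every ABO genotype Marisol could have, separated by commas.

I^A I^B, I^B I^B, I^B i

For each candidate genotype of Marisol, check whether crossing it with i i can produce every observed child phenotype.
  I^A I^A → possible child types {A} ✗
  I^A I^B → possible child types {A, B} ✓
  I^A i → possible child types {O, A} ✗
  I^B I^B → possible child types {B} ✓
  I^B i → possible child types {O, B} ✓
  i i → possible child types {O} ✗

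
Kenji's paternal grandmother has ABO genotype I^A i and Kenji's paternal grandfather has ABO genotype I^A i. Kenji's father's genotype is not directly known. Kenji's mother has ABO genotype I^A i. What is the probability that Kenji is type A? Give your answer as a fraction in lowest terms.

Kenji's father's ABO genotype from I^A i × I^A i: 1/4 I^A I^A, 1/2 I^A i, 1/4 i i.
Crossing each possibility with the mother I^A i and summing P(type A): 1/4·1 + 1/2·3/4 + 1/4·1/2 = 3/4.

3/4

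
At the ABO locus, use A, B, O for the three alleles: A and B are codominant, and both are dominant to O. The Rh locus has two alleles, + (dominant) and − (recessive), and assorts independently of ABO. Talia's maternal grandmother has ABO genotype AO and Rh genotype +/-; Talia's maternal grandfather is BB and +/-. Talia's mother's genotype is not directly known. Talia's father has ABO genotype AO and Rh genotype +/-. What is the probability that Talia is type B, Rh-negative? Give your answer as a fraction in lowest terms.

1/16

Talia's mother's ABO genotype from AO × BB: 1/2 AB, 1/2 BO.
Crossing each possibility with the father AO and summing P(type B): 1/2·1/4 + 1/2·1/4 = 1/4.
Similarly for Rh via the mother's Rh distribution: P(Rh-) = 1/4.
Independent loci: 1/4 × 1/4 = 1/16.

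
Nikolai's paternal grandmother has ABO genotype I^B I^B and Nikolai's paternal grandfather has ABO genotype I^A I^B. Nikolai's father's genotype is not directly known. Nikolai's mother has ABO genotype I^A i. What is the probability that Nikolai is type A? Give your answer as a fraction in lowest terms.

Nikolai's father's ABO genotype from I^B I^B × I^A I^B: 1/2 I^A I^B, 1/2 I^B I^B.
Crossing each possibility with the mother I^A i and summing P(type A): 1/2·1/2 + 1/2·0 = 1/4.

1/4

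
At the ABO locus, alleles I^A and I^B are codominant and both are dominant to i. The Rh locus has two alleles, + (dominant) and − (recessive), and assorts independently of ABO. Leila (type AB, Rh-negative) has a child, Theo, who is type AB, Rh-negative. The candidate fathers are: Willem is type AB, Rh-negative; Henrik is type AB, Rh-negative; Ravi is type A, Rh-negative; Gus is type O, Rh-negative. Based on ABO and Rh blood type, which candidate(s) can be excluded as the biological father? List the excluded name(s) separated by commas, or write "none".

A candidate is excluded only if no genotype consistent with his phenotype could produce a type AB, Rh-negative child with a type AB, Rh-negative mother.
Gus (type O, Rh-): no genotype consistent with that phenotype can produce a type-AB Rh- child with a type-AB mother.

Gus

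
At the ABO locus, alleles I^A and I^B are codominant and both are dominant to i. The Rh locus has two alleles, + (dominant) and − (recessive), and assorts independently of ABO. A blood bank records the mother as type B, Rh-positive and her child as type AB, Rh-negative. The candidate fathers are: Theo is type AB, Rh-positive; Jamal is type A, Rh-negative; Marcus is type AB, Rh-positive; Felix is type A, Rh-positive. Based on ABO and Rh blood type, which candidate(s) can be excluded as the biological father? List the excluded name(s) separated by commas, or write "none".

A candidate is excluded only if no genotype consistent with his phenotype could produce a type AB, Rh-negative child with a type B, Rh-positive mother.
Every candidate has at least one consistent genotype combination, so none can be excluded.

none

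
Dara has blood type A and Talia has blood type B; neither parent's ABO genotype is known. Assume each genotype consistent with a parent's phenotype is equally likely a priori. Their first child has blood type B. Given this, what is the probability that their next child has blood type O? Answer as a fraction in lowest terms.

1/12

Possible genotypes: Dara ∈ {I^A I^A, I^A i}; Talia ∈ {I^B I^B, I^B i}.
Weight each parental genotype pair by prior × P(type-B child):
  I^A i × I^B I^B: posterior weight 2/3; P(next child type O) = 0.
  I^A i × I^B i: posterior weight 1/3; P(next child type O) = 1/4.
Weighted sum = 1/12.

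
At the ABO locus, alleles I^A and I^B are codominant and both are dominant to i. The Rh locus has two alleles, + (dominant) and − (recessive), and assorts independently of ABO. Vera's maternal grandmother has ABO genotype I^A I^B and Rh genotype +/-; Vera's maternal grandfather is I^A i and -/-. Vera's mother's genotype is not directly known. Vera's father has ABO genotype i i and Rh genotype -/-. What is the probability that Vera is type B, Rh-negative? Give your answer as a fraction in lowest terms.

3/16

Vera's mother's ABO genotype from I^A I^B × I^A i: 1/4 I^A I^A, 1/4 I^A I^B, 1/4 I^A i, 1/4 I^B i.
Crossing each possibility with the father i i and summing P(type B): 1/4·0 + 1/4·1/2 + 1/4·0 + 1/4·1/2 = 1/4.
Similarly for Rh via the mother's Rh distribution: P(Rh-) = 3/4.
Independent loci: 1/4 × 3/4 = 3/16.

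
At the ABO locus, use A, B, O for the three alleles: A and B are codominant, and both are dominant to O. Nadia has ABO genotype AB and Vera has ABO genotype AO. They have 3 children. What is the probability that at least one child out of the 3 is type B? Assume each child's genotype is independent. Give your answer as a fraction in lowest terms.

37/64

ABO cross AB × AO → 1/2 A, 1/4 B, 1/4 AB.
So P(type B) = 1/4 per child.
P(none) = (3/4)^3 = 27/64; P(at least one) = 1 − 27/64 = 37/64.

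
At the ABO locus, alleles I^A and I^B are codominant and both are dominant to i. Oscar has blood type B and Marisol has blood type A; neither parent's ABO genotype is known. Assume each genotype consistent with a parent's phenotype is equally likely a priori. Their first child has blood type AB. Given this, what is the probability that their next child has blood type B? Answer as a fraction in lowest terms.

Possible genotypes: Oscar ∈ {I^B I^B, I^B i}; Marisol ∈ {I^A I^A, I^A i}.
Weight each parental genotype pair by prior × P(type-AB child):
  I^B I^B × I^A I^A: posterior weight 4/9; P(next child type B) = 0.
  I^B I^B × I^A i: posterior weight 2/9; P(next child type B) = 1/2.
  I^B i × I^A I^A: posterior weight 2/9; P(next child type B) = 0.
  I^B i × I^A i: posterior weight 1/9; P(next child type B) = 1/4.
Weighted sum = 5/36.

5/36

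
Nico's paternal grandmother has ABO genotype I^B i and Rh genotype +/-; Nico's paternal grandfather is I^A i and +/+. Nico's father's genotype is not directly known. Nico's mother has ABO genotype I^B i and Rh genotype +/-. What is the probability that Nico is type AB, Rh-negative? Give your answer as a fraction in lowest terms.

Nico's father's ABO genotype from I^B i × I^A i: 1/4 I^A I^B, 1/4 I^A i, 1/4 I^B i, 1/4 i i.
Crossing each possibility with the mother I^B i and summing P(type AB): 1/4·1/4 + 1/4·1/4 + 1/4·0 + 1/4·0 = 1/8.
Similarly for Rh via the father's Rh distribution: P(Rh-) = 1/8.
Independent loci: 1/8 × 1/8 = 1/64.

1/64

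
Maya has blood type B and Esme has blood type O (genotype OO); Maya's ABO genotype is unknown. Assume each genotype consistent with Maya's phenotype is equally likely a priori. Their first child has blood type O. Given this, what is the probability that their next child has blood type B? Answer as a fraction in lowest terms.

1/2

Possible genotypes: Maya ∈ {BB, BO}; Esme ∈ {OO}.
Weight each parental genotype pair by prior × P(type-O child):
  BO × OO: posterior weight 1; P(next child type B) = 1/2.
Weighted sum = 1/2.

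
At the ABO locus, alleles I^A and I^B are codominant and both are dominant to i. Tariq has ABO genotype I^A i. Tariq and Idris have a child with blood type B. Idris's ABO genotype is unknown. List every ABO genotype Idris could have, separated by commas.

I^A I^B, I^B I^B, I^B i

For each candidate genotype of Idris, check whether crossing it with I^A i can produce every observed child phenotype.
  I^A I^A → possible child types {A} ✗
  I^A I^B → possible child types {A, B, AB} ✓
  I^A i → possible child types {O, A} ✗
  I^B I^B → possible child types {B, AB} ✓
  I^B i → possible child types {O, A, B, AB} ✓
  i i → possible child types {O, A} ✗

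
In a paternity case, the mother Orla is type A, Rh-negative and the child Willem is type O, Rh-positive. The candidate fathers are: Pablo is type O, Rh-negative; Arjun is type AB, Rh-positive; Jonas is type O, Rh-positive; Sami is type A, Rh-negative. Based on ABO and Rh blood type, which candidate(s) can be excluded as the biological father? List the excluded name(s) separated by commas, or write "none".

A candidate is excluded only if no genotype consistent with his phenotype could produce a type O, Rh-positive child with a type A, Rh-negative mother.
Pablo (type O, Rh-): no genotype consistent with that phenotype can produce a type-O Rh+ child with a type-A mother.
Arjun (type AB, Rh+): no genotype consistent with that phenotype can produce a type-O Rh+ child with a type-A mother.
Sami (type A, Rh-): no genotype consistent with that phenotype can produce a type-O Rh+ child with a type-A mother.

Pablo, Arjun, Sami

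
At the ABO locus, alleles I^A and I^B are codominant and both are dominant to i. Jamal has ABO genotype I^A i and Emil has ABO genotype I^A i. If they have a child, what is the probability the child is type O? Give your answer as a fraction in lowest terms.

1/4

ABO cross I^A i × I^A i → offspring phenotypes: 1/4 O, 3/4 A.
So P(type O) = 1/4.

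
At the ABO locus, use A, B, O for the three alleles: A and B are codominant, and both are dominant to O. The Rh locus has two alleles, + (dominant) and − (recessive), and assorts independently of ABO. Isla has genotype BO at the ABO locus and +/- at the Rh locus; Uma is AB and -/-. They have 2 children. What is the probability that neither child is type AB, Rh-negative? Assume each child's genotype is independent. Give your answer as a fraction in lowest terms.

49/64

ABO cross BO × AB → 1/4 A, 1/2 B, 1/4 AB.
Rh cross +/- × -/- → 1/2 Rh+, 1/2 Rh-; so P(type AB, Rh-negative) = 1/4 × 1/2 = 1/8 per child.
P(not type AB, Rh-negative) = 7/8 for one child; (7/8)^2 = 49/64.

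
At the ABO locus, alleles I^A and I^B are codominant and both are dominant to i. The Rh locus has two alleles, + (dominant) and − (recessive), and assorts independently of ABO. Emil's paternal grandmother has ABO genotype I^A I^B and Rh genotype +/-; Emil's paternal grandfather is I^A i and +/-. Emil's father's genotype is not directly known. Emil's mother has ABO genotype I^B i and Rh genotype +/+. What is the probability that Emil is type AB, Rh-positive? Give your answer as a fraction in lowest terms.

1/4

Emil's father's ABO genotype from I^A I^B × I^A i: 1/4 I^A I^A, 1/4 I^A I^B, 1/4 I^A i, 1/4 I^B i.
Crossing each possibility with the mother I^B i and summing P(type AB): 1/4·1/2 + 1/4·1/4 + 1/4·1/4 + 1/4·0 = 1/4.
Similarly for Rh via the father's Rh distribution: P(Rh+) = 1.
Independent loci: 1/4 × 1 = 1/4.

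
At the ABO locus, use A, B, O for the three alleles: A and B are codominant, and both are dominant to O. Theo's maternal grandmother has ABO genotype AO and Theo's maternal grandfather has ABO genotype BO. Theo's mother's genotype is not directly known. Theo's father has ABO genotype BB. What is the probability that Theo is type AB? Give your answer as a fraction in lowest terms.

Theo's mother's ABO genotype from AO × BO: 1/4 AB, 1/4 AO, 1/4 BO, 1/4 OO.
Crossing each possibility with the father BB and summing P(type AB): 1/4·1/2 + 1/4·1/2 + 1/4·0 + 1/4·0 = 1/4.

1/4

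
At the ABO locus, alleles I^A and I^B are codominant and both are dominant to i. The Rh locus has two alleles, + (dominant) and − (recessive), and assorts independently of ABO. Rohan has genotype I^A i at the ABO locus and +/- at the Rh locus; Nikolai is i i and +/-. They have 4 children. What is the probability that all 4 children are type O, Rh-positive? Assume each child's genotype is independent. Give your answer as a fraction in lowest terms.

ABO cross I^A i × i i → 1/2 O, 1/2 A.
Rh cross +/- × +/- → 3/4 Rh+, 1/4 Rh-; so P(type O, Rh-positive) = 1/2 × 3/4 = 3/8 per child.
All 4 independent: (3/8)^4 = 81/4096.

81/4096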